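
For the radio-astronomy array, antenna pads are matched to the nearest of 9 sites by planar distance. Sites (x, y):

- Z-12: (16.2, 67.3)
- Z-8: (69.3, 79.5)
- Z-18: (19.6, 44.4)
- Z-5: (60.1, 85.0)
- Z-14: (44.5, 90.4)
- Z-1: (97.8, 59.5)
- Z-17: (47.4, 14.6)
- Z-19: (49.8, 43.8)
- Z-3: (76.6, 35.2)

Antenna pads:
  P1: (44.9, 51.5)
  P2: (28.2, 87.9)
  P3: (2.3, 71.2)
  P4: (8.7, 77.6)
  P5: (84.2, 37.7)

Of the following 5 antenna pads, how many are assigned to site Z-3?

1

P1 → Z-19
P2 → Z-14
P3 → Z-12
P4 → Z-12
P5 → Z-3
1 of the 5 goes to Z-3.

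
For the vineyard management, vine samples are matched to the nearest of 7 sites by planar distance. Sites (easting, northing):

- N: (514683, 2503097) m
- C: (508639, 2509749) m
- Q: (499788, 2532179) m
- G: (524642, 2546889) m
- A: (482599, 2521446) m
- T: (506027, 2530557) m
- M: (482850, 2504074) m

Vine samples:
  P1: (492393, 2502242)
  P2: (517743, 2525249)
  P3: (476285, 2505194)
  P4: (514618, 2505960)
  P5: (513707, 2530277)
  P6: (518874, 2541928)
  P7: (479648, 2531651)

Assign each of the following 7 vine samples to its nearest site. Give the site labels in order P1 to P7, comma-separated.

M, T, M, N, T, G, A

P1 → M (d²=94425073.00)
P2 → T (d²=165439520.00)
P3 → M (d²=44353625.00)
P4 → N (d²=8200994.00)
P5 → T (d²=59060800.00)
P6 → G (d²=57881345.00)
P7 → A (d²=112850426.00)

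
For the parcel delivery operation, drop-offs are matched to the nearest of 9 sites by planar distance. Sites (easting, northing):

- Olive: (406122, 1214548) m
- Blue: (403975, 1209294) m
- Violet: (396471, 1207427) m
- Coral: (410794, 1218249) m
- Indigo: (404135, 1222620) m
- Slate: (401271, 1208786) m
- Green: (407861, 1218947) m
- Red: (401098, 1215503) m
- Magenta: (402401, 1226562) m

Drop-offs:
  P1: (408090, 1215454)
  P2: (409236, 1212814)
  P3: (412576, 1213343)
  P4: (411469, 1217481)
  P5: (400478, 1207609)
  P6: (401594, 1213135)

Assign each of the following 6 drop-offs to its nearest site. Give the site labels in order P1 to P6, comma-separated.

Olive, Olive, Coral, Coral, Slate, Red

P1 → Olive (d²=4693860.00)
P2 → Olive (d²=12703752.00)
P3 → Coral (d²=27244360.00)
P4 → Coral (d²=1045449.00)
P5 → Slate (d²=2014178.00)
P6 → Red (d²=5853440.00)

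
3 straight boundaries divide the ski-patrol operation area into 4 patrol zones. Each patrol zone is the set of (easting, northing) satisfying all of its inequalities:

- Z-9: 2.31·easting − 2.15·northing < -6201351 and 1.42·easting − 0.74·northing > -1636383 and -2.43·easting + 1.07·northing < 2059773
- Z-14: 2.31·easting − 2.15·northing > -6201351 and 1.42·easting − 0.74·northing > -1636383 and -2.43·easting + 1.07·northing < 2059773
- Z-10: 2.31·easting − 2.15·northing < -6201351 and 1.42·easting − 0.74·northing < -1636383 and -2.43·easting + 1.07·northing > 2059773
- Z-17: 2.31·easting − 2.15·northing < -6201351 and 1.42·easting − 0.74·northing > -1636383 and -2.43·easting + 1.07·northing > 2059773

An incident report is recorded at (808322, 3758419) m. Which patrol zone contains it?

2.31·808322 − 2.15·3758419 = -6213377.030, which is < -6201351
1.42·808322 − 0.74·3758419 = -1633412.820, which is > -1636383
-2.43·808322 + 1.07·3758419 = 2057285.870, which is < 2059773
This sign pattern matches Z-9.

Z-9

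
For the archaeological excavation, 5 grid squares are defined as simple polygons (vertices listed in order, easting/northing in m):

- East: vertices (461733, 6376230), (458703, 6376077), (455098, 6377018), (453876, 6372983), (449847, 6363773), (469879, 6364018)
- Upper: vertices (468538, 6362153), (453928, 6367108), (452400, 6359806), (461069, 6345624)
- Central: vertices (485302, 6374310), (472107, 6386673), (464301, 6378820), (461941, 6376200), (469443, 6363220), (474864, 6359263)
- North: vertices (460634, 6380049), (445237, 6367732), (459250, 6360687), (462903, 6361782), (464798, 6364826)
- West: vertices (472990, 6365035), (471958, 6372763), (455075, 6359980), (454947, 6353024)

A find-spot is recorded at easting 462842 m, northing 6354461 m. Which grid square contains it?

Upper

Cast a ray rightward from (462842, 6354461). For each polygon, the edges (by vertex number in listed order) whose endpoints lie on opposite sides of northing = 6354461, where each meets that height, and whether that is right or left of the point:
East: no edge straddles that height → 0 crossings.
Upper: 3–4 at easting≈455667.2 (left), 4–1 at easting≈465062.2 (right) → 1 crossing.
Central: no edge straddles that height → 0 crossings.
North: no edge straddles that height → 0 crossings.
West: 3–4 at easting≈454973.4 (left), 4–1 at easting≈457105.7 (left) → 0 crossings.
Only Upper has an odd count, so the point is inside Upper.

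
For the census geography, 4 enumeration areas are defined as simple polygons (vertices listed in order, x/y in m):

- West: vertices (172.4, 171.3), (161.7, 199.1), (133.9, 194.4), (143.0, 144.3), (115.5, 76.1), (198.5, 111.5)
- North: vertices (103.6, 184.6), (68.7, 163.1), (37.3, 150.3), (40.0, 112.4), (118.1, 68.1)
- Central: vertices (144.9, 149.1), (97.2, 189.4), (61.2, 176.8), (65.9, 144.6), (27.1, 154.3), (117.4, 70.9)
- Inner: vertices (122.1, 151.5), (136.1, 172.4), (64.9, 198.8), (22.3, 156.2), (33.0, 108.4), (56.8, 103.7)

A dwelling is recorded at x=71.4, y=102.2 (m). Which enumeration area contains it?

North

Cast a ray rightward from (71.4, 102.2). For each polygon, the edges (by vertex number in listed order) whose endpoints lie on opposite sides of y = 102.2, where each meets that height, and whether that is right or left of the point:
West: 4–5 at x≈126.02 (right), 5–6 at x≈176.69 (right) → 2 crossings.
North: 4–5 at x≈57.98 (left), 5–1 at x≈113.86 (right) → 1 crossing.
Central: 5–6 at x≈83.51 (right), 6–1 at x≈128.41 (right) → 2 crossings.
Inner: no edge straddles that height → 0 crossings.
Only North has an odd count, so the point is inside North.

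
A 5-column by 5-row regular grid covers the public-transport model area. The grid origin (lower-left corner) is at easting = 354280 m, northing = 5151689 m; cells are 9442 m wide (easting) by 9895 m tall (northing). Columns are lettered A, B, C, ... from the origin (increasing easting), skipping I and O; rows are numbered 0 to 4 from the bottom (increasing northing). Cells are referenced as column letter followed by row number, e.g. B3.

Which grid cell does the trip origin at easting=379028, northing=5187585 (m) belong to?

C3

Column index: ⌊(379028 − 354280) / 9442⌋ = ⌊2.621⌋ = 2 → column C
Row offset from origin: ⌊(5187585 − 5151689) / 9895⌋ = ⌊3.628⌋ = 3 → row 3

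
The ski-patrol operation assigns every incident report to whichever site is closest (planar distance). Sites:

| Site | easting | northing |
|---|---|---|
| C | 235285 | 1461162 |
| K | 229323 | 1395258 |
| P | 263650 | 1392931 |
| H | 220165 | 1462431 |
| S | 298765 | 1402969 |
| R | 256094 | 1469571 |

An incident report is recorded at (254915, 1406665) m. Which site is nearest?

Squared distances to each site:
C: 3355259909.000; K: 785070113.000; P: 264922981.000; H: 4317409256.000; S: 1936482916.000; R: 3958554877.000.
Minimum at P.

P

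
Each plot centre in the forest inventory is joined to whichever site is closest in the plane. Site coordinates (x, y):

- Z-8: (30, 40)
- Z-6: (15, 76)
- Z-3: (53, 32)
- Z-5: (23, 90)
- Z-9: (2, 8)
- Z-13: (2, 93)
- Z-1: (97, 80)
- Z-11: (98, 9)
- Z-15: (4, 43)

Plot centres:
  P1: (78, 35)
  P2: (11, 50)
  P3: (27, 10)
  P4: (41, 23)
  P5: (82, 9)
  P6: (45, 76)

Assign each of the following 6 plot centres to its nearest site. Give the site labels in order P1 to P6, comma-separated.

P1 → Z-3 (d²=634.00)
P2 → Z-15 (d²=98.00)
P3 → Z-9 (d²=629.00)
P4 → Z-3 (d²=225.00)
P5 → Z-11 (d²=256.00)
P6 → Z-5 (d²=680.00)

Z-3, Z-15, Z-9, Z-3, Z-11, Z-5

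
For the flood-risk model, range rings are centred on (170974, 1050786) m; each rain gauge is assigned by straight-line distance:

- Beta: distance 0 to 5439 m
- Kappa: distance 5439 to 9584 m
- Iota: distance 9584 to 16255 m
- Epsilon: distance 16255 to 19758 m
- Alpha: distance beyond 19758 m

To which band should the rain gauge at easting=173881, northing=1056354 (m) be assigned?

Kappa

Distance = √((173881−170974)² + (1056354−1050786)²) = √(8450649.000 + 31002624.000) = 6281.184 m.
5439 ≤ 6281.184 < 9584 → Kappa.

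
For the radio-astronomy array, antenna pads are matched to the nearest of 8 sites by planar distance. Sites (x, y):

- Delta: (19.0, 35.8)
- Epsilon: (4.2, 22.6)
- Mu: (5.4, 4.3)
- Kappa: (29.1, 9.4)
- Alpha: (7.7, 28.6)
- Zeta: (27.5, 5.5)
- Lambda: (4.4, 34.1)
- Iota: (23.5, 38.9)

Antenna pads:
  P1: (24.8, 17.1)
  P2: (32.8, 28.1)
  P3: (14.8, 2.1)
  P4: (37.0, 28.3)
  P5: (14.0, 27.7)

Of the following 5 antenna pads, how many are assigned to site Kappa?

P1 → Kappa
P2 → Iota
P3 → Mu
P4 → Iota
P5 → Alpha
1 of the 5 goes to Kappa.

1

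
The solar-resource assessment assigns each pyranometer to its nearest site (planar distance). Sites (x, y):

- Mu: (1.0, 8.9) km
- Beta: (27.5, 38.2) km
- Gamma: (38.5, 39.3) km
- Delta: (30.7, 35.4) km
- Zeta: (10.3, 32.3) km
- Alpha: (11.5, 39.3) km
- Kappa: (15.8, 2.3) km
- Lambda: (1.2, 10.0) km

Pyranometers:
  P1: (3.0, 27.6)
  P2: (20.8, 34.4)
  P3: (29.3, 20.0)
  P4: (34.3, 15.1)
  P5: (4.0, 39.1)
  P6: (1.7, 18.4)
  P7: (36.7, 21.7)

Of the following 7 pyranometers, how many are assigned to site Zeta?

1

P1 → Zeta
P2 → Beta
P3 → Delta
P4 → Delta
P5 → Alpha
P6 → Lambda
P7 → Delta
1 of the 7 goes to Zeta.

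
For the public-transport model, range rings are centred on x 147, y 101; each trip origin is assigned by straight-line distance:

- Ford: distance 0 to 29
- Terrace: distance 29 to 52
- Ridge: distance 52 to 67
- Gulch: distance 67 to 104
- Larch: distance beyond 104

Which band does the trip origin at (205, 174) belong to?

Distance = √((205−147)² + (174−101)²) = √(3364.000 + 5329.000) = 93.236.
67 ≤ 93.236 < 104 → Gulch.

Gulch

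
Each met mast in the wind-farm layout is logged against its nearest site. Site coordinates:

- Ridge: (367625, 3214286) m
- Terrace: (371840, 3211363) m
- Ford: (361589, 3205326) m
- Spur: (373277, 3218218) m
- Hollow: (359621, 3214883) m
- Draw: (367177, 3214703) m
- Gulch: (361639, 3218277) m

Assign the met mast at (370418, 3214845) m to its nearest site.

Ridge

Squared distances to each site:
Ridge: 8113330.000; Terrace: 14146408.000; Ford: 168562602.000; Spur: 19551010.000; Hollow: 116576653.000; Draw: 10524245.000; Gulch: 88849465.000.
Minimum at Ridge.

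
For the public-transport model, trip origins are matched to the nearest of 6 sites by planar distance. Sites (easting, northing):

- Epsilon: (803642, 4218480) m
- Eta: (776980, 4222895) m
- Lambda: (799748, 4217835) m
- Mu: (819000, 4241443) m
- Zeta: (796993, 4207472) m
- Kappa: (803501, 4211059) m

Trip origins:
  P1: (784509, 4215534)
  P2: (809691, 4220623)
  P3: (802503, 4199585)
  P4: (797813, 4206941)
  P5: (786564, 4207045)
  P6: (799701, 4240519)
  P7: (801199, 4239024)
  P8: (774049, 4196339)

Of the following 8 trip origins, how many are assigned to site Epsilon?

P1 → Eta
P2 → Epsilon
P3 → Zeta
P4 → Zeta
P5 → Zeta
P6 → Mu
P7 → Mu
P8 → Zeta
1 of the 8 goes to Epsilon.

1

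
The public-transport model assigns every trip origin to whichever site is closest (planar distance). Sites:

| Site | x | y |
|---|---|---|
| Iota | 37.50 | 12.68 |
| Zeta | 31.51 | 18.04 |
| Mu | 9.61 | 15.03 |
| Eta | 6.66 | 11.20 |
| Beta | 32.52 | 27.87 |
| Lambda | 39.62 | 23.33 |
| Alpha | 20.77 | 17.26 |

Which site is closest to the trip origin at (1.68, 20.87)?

Mu

Squared distances to each site:
Iota: 1350.149; Zeta: 897.838; Mu: 96.991; Eta: 118.309; Beta: 1000.106; Lambda: 1445.495; Alpha: 377.460.
Minimum at Mu.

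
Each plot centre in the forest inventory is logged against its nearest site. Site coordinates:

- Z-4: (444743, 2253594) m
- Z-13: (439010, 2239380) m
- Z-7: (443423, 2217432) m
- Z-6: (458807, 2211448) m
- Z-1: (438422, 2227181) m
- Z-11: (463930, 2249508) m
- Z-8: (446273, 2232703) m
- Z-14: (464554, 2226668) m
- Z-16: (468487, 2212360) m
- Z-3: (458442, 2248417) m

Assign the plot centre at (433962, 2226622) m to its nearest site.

Squared distances to each site:
Z-4: 843718745.000; Z-13: 188248868.000; Z-7: 173966621.000; Z-6: 847524301.000; Z-1: 20204081.000; Z-11: 1421850020.000; Z-8: 188539282.000; Z-14: 935872580.000; Z-16: 1395380269.000; Z-3: 1074292425.000.
Minimum at Z-1.

Z-1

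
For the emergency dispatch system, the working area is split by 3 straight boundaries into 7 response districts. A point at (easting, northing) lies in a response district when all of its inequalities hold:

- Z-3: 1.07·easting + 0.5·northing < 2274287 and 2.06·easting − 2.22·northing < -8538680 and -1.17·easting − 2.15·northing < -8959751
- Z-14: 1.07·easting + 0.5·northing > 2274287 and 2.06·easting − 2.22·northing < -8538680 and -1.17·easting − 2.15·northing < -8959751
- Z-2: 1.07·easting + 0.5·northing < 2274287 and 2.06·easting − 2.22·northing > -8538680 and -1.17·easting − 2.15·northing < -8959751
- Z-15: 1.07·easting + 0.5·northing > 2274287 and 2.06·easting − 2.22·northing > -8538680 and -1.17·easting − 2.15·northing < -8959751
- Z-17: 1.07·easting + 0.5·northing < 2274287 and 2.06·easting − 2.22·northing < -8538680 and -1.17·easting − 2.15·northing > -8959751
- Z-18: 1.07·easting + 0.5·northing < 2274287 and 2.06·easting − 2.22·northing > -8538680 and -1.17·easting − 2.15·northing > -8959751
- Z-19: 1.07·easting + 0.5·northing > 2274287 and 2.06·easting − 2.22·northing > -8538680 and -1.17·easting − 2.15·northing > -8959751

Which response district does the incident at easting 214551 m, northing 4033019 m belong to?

Z-18

1.07·214551 + 0.5·4033019 = 2246079.070, which is < 2274287
2.06·214551 − 2.22·4033019 = -8511327.120, which is > -8538680
-1.17·214551 − 2.15·4033019 = -8922015.520, which is > -8959751
This sign pattern matches Z-18.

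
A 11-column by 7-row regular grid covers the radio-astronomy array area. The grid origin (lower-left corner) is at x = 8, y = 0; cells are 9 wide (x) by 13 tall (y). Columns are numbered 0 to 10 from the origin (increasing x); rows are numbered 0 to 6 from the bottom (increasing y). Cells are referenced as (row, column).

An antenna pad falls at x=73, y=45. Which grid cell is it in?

Column index: ⌊(73 − 8) / 9⌋ = ⌊7.222⌋ = 7
Row offset from origin: ⌊(45 − 0) / 13⌋ = ⌊3.462⌋ = 3 → row 3

(3, 7)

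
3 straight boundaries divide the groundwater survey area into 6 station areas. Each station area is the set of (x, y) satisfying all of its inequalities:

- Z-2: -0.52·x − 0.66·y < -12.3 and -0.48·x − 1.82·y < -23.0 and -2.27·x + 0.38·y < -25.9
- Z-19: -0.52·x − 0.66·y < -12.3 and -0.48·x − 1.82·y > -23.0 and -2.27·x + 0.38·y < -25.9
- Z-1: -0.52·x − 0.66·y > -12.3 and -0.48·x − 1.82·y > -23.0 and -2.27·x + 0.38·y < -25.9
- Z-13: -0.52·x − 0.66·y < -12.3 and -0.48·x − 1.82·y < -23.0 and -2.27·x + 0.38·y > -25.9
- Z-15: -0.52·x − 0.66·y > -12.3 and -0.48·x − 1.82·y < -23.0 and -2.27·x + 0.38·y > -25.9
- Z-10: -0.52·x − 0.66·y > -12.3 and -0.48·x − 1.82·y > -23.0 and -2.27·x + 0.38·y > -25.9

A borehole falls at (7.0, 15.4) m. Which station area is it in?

Z-13

-0.52·7.0 − 0.66·15.4 = -13.804, which is < -12.3
-0.48·7.0 − 1.82·15.4 = -31.388, which is < -23.0
-2.27·7.0 + 0.38·15.4 = -10.038, which is > -25.9
This sign pattern matches Z-13.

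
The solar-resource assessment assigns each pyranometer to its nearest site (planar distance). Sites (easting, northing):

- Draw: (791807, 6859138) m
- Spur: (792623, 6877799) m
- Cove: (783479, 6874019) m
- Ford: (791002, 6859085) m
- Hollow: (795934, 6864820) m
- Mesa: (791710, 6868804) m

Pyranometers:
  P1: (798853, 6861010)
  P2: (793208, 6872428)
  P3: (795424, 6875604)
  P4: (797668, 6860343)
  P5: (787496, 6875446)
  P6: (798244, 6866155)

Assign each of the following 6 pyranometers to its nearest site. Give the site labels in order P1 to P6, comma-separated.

P1 → Hollow (d²=23036661.00)
P2 → Mesa (d²=15377380.00)
P3 → Spur (d²=12663626.00)
P4 → Hollow (d²=23050285.00)
P5 → Cove (d²=18172618.00)
P6 → Hollow (d²=7118325.00)

Hollow, Mesa, Spur, Hollow, Cove, Hollow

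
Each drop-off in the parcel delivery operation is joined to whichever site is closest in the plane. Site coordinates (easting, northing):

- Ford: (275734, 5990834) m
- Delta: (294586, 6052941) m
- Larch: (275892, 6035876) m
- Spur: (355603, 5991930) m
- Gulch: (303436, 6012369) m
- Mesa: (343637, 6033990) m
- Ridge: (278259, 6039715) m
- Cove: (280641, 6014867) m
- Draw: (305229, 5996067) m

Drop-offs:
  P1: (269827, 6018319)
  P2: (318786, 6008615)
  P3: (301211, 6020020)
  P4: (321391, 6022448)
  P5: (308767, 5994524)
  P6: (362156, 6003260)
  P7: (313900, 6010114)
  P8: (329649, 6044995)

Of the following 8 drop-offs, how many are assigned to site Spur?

1

P1 → Cove
P2 → Gulch
P3 → Gulch
P4 → Gulch
P5 → Draw
P6 → Spur
P7 → Gulch
P8 → Mesa
1 of the 8 goes to Spur.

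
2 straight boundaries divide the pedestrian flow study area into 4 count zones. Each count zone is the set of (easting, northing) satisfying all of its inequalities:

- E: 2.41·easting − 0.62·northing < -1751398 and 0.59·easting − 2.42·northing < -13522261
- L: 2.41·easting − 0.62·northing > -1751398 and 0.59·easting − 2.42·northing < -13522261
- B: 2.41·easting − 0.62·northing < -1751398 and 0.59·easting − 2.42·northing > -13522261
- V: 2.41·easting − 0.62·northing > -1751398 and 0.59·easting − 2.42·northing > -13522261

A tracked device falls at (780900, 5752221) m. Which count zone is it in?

V

2.41·780900 − 0.62·5752221 = -1684408.020, which is > -1751398
0.59·780900 − 2.42·5752221 = -13459643.820, which is > -13522261
This sign pattern matches V.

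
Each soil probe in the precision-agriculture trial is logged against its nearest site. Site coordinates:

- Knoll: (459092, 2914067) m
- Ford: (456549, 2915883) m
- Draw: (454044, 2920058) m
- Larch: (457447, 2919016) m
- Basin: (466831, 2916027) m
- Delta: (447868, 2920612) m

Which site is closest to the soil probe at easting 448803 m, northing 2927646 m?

Delta

Squared distances to each site:
Knoll: 290252762.000; Ford: 198368685.000; Draw: 85045825.000; Larch: 149195636.000; Basin: 460009945.000; Delta: 50351381.000.
Minimum at Delta.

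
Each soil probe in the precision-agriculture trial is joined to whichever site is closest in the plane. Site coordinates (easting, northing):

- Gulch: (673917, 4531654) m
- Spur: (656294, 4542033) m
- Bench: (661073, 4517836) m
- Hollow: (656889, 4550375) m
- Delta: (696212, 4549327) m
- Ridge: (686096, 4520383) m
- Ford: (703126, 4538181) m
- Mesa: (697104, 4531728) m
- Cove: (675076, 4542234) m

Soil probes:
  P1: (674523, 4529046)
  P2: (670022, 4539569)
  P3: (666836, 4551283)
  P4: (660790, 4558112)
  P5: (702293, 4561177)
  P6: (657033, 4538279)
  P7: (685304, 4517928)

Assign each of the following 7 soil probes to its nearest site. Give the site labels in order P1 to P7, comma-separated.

P1 → Gulch (d²=7168900.00)
P2 → Cove (d²=32645141.00)
P3 → Hollow (d²=99767273.00)
P4 → Hollow (d²=75078970.00)
P5 → Delta (d²=177401061.00)
P6 → Spur (d²=14638637.00)
P7 → Ridge (d²=6654289.00)

Gulch, Cove, Hollow, Hollow, Delta, Spur, Ridge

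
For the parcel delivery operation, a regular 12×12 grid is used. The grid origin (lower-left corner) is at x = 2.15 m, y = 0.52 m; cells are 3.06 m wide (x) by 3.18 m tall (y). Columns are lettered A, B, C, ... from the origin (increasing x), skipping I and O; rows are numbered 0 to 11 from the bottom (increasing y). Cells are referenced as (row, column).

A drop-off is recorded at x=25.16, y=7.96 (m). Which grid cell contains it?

(2, H)

Column index: ⌊(25.16 − 2.15) / 3.06⌋ = ⌊7.520⌋ = 7 → column H
Row offset from origin: ⌊(7.96 − 0.52) / 3.18⌋ = ⌊2.340⌋ = 2 → row 2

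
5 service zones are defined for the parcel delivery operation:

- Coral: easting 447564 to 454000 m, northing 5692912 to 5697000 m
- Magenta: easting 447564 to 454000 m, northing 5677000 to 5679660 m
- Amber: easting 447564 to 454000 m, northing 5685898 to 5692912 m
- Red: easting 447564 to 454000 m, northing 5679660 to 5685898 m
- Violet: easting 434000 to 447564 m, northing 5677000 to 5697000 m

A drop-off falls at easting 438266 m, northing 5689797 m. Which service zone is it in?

The point has easting = 438266 and northing = 5689797.
Only Violet satisfies 434000 ≤ easting ≤ 447564 and 5677000 ≤ northing ≤ 5697000.

Violet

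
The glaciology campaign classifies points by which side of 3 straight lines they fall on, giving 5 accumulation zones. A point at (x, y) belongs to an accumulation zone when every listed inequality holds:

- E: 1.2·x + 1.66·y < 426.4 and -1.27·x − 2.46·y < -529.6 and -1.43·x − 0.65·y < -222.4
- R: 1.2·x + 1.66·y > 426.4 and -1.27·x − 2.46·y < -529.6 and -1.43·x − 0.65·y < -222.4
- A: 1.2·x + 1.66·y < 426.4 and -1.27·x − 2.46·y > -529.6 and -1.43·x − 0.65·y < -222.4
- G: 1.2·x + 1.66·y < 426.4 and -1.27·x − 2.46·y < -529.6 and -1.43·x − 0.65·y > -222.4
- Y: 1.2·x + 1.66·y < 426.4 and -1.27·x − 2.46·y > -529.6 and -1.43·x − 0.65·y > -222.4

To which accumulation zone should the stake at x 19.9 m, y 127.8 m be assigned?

Y

1.2·19.9 + 1.66·127.8 = 236.028, which is < 426.4
-1.27·19.9 − 2.46·127.8 = -339.661, which is > -529.6
-1.43·19.9 − 0.65·127.8 = -111.527, which is > -222.4
This sign pattern matches Y.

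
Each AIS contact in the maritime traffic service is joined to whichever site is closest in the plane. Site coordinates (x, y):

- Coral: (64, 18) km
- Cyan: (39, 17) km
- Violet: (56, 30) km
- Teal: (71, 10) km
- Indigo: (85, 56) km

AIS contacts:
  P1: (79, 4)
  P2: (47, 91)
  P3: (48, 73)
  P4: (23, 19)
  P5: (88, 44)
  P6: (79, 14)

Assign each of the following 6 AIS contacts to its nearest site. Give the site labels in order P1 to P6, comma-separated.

P1 → Teal (d²=100.00)
P2 → Indigo (d²=2669.00)
P3 → Indigo (d²=1658.00)
P4 → Cyan (d²=260.00)
P5 → Indigo (d²=153.00)
P6 → Teal (d²=80.00)

Teal, Indigo, Indigo, Cyan, Indigo, Teal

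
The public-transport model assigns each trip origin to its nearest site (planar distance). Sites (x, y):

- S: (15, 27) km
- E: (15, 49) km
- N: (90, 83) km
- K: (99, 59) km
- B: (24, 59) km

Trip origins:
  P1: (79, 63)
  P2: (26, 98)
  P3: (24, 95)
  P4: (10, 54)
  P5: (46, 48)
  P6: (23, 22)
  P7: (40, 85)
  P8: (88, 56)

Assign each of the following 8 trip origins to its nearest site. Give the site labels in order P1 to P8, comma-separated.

P1 → K (d²=416.00)
P2 → B (d²=1525.00)
P3 → B (d²=1296.00)
P4 → E (d²=50.00)
P5 → B (d²=605.00)
P6 → S (d²=89.00)
P7 → B (d²=932.00)
P8 → K (d²=130.00)

K, B, B, E, B, S, B, K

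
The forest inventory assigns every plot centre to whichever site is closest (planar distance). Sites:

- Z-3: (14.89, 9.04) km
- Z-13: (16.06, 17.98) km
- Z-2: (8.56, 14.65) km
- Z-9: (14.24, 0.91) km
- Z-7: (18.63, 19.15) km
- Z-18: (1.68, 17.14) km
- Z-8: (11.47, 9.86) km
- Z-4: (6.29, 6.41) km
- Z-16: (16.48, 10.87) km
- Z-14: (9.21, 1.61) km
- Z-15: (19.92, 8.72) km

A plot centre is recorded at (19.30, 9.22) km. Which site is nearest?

Squared distances to each site:
Z-3: 19.480; Z-13: 87.235; Z-2: 144.832; Z-9: 94.660; Z-7: 99.054; Z-18: 373.191; Z-8: 61.718; Z-4: 177.156; Z-16: 10.675; Z-14: 159.720; Z-15: 0.634.
Minimum at Z-15.

Z-15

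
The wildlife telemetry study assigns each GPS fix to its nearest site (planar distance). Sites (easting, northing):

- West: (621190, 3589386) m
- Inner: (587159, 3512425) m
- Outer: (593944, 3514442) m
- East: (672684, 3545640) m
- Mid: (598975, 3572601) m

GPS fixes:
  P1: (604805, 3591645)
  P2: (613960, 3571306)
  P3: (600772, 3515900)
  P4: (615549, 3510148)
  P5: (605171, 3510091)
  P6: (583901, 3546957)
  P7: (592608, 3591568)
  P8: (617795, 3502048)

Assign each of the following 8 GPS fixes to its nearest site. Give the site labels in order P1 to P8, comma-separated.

West, Mid, Outer, Outer, Outer, Mid, Mid, Outer

P1 → West (d²=273571306.00)
P2 → Mid (d²=226227250.00)
P3 → Outer (d²=48747348.00)
P4 → Outer (d²=485214461.00)
P5 → Outer (d²=144976730.00)
P6 → Mid (d²=884840212.00)
P7 → Mid (d²=400285778.00)
P8 → Outer (d²=722481437.00)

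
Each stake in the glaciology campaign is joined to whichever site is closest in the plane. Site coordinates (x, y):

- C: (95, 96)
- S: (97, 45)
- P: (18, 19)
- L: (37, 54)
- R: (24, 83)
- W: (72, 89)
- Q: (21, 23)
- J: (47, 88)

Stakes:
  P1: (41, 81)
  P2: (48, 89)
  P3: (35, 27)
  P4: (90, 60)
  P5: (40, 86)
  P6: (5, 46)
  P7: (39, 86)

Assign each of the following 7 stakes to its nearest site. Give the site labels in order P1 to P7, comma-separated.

J, J, Q, S, J, Q, J

P1 → J (d²=85.00)
P2 → J (d²=2.00)
P3 → Q (d²=212.00)
P4 → S (d²=274.00)
P5 → J (d²=53.00)
P6 → Q (d²=785.00)
P7 → J (d²=68.00)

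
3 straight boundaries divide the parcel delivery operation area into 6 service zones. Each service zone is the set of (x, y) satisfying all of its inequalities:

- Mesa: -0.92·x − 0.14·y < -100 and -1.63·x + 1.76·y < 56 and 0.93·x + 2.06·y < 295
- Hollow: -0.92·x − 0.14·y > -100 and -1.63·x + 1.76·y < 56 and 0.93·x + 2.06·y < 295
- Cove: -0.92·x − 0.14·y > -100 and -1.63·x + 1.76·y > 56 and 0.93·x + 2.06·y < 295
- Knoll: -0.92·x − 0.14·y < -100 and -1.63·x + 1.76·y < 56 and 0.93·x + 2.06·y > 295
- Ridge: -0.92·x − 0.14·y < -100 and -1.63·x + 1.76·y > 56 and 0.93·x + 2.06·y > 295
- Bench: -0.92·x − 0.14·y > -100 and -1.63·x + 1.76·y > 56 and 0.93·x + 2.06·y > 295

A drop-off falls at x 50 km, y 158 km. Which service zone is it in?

Bench

-0.92·50 − 0.14·158 = -68.120, which is > -100
-1.63·50 + 1.76·158 = 196.580, which is > 56
0.93·50 + 2.06·158 = 371.980, which is > 295
This sign pattern matches Bench.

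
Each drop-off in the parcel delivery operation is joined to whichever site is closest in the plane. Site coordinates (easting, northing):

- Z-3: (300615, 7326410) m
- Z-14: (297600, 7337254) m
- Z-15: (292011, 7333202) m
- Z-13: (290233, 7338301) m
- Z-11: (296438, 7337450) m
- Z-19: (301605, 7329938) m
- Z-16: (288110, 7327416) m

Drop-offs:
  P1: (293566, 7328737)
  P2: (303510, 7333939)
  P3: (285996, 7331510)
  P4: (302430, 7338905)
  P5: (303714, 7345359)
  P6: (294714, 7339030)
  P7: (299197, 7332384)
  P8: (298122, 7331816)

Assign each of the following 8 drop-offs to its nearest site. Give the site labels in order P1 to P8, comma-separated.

Z-15, Z-19, Z-16, Z-14, Z-14, Z-11, Z-19, Z-19

P1 → Z-15 (d²=22354250.00)
P2 → Z-19 (d²=19637026.00)
P3 → Z-16 (d²=21229832.00)
P4 → Z-14 (d²=26054701.00)
P5 → Z-14 (d²=103072021.00)
P6 → Z-11 (d²=5468576.00)
P7 → Z-19 (d²=11781380.00)
P8 → Z-19 (d²=15658173.00)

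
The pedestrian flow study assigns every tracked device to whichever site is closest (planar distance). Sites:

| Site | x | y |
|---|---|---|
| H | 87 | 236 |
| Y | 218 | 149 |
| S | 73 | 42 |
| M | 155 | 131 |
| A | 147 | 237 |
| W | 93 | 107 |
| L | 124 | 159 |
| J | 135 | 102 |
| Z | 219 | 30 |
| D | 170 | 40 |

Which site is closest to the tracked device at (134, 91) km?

J

Squared distances to each site:
H: 23234.000; Y: 10420.000; S: 6122.000; M: 2041.000; A: 21485.000; W: 1937.000; L: 4724.000; J: 122.000; Z: 10946.000; D: 3897.000.
Minimum at J.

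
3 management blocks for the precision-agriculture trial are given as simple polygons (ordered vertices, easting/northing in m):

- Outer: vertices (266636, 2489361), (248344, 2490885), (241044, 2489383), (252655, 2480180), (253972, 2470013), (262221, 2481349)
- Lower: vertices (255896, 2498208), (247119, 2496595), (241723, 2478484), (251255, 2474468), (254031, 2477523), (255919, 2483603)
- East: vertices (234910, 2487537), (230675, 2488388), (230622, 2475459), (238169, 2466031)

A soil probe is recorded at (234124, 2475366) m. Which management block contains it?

Cast a ray rightward from (234124, 2475366). For each polygon, the edges (by vertex number in listed order) whose endpoints lie on opposite sides of northing = 2475366, where each meets that height, and whether that is right or left of the point:
Outer: 4–5 at easting≈253278.6 (right), 5–6 at easting≈257867.3 (right) → 2 crossings.
Lower: 3–4 at easting≈249123.6 (right), 4–5 at easting≈252071.0 (right) → 2 crossings.
East: 3–4 at easting≈230696.4 (left), 4–1 at easting≈236754.4 (right) → 1 crossing.
Only East has an odd count, so the point is inside East.

East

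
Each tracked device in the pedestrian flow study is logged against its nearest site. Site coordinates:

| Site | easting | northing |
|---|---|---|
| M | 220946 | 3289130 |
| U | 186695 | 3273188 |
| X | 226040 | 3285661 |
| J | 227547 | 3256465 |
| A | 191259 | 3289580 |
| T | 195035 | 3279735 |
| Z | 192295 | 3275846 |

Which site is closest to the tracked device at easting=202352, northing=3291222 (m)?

Squared distances to each site:
M: 350113300.000; U: 570366805.000; X: 592046065.000; J: 1842837074.000; A: 125750813.000; T: 185489658.000; Z: 337564625.000.
Minimum at A.

A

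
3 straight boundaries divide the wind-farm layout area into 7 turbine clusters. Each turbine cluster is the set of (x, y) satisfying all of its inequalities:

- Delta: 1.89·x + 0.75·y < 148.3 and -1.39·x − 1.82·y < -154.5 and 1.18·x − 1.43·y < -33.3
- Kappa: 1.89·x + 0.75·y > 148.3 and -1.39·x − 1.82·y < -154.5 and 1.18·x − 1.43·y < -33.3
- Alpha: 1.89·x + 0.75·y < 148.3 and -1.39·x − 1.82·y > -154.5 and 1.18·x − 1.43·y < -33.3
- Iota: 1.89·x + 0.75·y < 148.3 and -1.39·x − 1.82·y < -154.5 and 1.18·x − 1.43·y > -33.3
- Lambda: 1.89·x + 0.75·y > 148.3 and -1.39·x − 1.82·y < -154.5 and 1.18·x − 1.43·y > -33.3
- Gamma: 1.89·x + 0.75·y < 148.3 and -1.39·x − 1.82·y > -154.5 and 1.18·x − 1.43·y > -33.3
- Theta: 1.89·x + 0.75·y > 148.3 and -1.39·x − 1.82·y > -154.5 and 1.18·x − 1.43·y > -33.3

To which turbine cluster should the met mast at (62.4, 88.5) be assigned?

Kappa

1.89·62.4 + 0.75·88.5 = 184.311, which is > 148.3
-1.39·62.4 − 1.82·88.5 = -247.806, which is < -154.5
1.18·62.4 − 1.43·88.5 = -52.923, which is < -33.3
This sign pattern matches Kappa.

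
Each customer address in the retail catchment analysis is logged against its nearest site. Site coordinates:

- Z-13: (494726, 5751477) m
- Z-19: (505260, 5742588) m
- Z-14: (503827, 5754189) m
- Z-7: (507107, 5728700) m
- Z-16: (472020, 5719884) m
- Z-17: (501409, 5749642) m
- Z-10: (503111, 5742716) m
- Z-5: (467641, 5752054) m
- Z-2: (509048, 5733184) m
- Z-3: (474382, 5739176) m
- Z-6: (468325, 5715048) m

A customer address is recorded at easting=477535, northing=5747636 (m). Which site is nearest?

Squared distances to each site:
Z-13: 310283762.000; Z-19: 794157929.000; Z-14: 734211073.000; Z-7: 1233075280.000; Z-16: 800588729.000; Z-17: 573991912.000; Z-10: 678338176.000; Z-5: 117409960.000; Z-2: 1201929473.000; Z-3: 81513009.000; Z-6: 1146801844.000.
Minimum at Z-3.

Z-3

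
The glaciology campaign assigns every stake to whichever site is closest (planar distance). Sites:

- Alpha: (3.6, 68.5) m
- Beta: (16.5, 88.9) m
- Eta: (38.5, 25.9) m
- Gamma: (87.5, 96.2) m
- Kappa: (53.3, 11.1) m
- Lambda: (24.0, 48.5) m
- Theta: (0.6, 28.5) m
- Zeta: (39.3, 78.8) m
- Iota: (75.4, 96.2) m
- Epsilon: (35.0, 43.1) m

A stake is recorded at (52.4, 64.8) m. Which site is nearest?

Squared distances to each site:
Alpha: 2395.130; Beta: 1869.620; Eta: 1706.420; Gamma: 2217.970; Kappa: 2884.500; Lambda: 1072.250; Theta: 4000.930; Zeta: 367.610; Iota: 1514.960; Epsilon: 773.650.
Minimum at Zeta.

Zeta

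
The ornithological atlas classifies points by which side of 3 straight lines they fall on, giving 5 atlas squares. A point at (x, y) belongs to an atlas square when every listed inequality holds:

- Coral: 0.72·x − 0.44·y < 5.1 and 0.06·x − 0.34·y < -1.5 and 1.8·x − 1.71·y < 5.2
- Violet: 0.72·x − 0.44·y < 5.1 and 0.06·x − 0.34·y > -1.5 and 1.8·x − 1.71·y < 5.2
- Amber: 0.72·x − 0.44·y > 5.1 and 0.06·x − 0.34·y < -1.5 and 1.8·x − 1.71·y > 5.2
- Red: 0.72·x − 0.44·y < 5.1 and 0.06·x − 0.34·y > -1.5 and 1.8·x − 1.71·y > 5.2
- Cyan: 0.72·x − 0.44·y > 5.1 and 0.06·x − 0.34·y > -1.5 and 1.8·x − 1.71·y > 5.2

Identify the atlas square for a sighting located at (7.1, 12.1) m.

0.72·7.1 − 0.44·12.1 = -0.212, which is < 5.1
0.06·7.1 − 0.34·12.1 = -3.688, which is < -1.5
1.8·7.1 − 1.71·12.1 = -7.911, which is < 5.2
This sign pattern matches Coral.

Coral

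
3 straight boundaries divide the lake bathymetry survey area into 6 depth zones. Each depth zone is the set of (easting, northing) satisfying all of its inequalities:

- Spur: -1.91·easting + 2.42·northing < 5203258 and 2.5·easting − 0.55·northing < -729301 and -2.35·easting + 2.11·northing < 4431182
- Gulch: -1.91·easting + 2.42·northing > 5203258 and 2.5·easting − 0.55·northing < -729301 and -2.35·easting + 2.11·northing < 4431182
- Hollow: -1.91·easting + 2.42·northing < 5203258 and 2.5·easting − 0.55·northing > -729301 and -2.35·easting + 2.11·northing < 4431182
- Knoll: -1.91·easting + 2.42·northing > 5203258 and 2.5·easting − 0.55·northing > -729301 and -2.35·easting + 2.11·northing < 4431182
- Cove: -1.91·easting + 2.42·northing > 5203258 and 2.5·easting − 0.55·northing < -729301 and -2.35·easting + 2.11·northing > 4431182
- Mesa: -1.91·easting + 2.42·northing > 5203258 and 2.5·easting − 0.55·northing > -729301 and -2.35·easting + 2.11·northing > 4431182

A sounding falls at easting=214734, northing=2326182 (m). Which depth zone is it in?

-1.91·214734 + 2.42·2326182 = 5219218.500, which is > 5203258
2.5·214734 − 0.55·2326182 = -742565.100, which is < -729301
-2.35·214734 + 2.11·2326182 = 4403619.120, which is < 4431182
This sign pattern matches Gulch.

Gulch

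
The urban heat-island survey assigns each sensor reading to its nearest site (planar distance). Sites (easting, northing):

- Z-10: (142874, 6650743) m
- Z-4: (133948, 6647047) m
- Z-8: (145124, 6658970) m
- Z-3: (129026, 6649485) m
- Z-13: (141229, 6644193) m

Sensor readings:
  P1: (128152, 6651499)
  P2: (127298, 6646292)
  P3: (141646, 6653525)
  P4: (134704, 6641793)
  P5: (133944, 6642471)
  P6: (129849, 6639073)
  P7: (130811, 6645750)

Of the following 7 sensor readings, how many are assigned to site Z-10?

P1 → Z-3
P2 → Z-3
P3 → Z-10
P4 → Z-4
P5 → Z-4
P6 → Z-4
P7 → Z-4
1 of the 7 goes to Z-10.

1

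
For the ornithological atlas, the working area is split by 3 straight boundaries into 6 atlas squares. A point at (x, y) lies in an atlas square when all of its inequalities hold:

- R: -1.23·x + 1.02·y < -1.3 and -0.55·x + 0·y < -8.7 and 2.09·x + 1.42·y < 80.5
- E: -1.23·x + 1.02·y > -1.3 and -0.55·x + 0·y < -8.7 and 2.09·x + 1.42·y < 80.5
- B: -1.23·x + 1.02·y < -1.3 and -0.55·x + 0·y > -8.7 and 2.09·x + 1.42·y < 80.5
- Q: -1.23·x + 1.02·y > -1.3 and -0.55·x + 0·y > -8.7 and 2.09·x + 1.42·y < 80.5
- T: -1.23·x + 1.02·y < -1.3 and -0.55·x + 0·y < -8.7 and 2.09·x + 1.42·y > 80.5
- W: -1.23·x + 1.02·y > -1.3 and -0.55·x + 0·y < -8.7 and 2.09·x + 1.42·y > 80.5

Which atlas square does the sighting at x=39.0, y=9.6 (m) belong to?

-1.23·39.0 + 1.02·9.6 = -38.178, which is < -1.3
-0.55·39.0 + 0·9.6 = -21.450, which is < -8.7
2.09·39.0 + 1.42·9.6 = 95.142, which is > 80.5
This sign pattern matches T.

T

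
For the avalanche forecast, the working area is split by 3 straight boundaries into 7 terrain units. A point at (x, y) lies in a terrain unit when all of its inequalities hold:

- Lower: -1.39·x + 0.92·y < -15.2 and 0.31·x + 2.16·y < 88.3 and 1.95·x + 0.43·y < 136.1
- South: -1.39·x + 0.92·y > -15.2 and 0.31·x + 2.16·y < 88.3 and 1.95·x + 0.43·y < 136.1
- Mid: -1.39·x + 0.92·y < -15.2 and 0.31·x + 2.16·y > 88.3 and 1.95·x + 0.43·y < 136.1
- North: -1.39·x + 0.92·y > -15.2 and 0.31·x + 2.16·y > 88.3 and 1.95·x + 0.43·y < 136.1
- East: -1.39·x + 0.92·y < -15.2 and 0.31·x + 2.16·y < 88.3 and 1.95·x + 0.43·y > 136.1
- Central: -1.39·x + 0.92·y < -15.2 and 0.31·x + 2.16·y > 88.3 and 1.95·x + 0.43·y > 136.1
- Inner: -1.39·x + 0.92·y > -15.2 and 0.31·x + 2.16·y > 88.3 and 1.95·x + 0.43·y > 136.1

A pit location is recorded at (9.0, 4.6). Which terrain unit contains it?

South

-1.39·9.0 + 0.92·4.6 = -8.278, which is > -15.2
0.31·9.0 + 2.16·4.6 = 12.726, which is < 88.3
1.95·9.0 + 0.43·4.6 = 19.528, which is < 136.1
This sign pattern matches South.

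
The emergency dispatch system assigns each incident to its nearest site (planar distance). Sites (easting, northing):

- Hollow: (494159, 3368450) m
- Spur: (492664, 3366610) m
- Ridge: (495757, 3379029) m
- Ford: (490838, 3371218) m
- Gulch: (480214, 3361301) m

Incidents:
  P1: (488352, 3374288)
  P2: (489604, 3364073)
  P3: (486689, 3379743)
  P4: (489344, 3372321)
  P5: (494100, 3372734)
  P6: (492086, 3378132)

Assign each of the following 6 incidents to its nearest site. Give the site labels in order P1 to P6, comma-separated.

Ford, Spur, Ridge, Ford, Ford, Ridge

P1 → Ford (d²=15605096.00)
P2 → Spur (d²=15799969.00)
P3 → Ridge (d²=82738420.00)
P4 → Ford (d²=3448645.00)
P5 → Ford (d²=12938900.00)
P6 → Ridge (d²=14280850.00)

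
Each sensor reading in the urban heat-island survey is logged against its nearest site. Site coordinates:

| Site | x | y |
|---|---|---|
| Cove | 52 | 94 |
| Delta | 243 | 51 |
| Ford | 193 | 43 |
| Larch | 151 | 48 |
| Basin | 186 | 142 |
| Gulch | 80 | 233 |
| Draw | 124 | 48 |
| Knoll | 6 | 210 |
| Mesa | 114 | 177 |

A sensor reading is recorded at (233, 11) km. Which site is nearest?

Squared distances to each site:
Cove: 39650.000; Delta: 1700.000; Ford: 2624.000; Larch: 8093.000; Basin: 19370.000; Gulch: 72693.000; Draw: 13250.000; Knoll: 91130.000; Mesa: 41717.000.
Minimum at Delta.

Delta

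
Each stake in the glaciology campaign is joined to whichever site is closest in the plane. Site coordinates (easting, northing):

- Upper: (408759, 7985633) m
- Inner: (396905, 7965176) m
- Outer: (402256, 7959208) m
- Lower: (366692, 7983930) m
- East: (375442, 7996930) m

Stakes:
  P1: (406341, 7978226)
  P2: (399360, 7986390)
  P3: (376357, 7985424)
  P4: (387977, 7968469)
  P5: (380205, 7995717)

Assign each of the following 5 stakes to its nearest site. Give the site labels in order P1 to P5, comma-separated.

P1 → Upper (d²=60710373.00)
P2 → Upper (d²=88914250.00)
P3 → Lower (d²=95644261.00)
P4 → Inner (d²=90553033.00)
P5 → East (d²=24157538.00)

Upper, Upper, Lower, Inner, East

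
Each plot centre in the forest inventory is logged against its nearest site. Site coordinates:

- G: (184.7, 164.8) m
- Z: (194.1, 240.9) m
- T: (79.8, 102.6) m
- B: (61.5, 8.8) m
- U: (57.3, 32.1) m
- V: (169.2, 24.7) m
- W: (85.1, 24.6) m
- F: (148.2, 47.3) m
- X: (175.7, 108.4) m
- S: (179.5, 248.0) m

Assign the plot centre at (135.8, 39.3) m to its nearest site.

Squared distances to each site:
G: 18141.460; Z: 44041.450; T: 7142.890; B: 6450.740; U: 6214.090; V: 1328.720; W: 2786.580; F: 217.760; X: 6366.820; S: 45465.380.
Minimum at F.

F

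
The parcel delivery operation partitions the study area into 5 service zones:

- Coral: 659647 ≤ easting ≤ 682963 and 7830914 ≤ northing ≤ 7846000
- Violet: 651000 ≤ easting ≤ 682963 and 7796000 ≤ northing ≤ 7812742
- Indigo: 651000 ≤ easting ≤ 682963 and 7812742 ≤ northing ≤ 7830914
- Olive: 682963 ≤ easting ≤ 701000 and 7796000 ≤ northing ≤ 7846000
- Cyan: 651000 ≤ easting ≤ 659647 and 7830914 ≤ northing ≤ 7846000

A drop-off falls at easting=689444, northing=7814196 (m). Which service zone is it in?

Olive

The point has easting = 689444 and northing = 7814196.
Only Olive satisfies 682963 ≤ easting ≤ 701000 and 7796000 ≤ northing ≤ 7846000.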